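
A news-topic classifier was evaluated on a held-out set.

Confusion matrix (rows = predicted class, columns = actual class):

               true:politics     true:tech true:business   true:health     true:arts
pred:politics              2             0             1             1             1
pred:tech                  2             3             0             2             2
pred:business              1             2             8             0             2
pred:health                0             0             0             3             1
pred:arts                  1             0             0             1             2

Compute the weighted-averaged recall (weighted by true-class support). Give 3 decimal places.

Per-class recall (TP/(TP+FN)):
  politics: TP=2, FN=2+1+0+1=4 → 2/6 = 0.3333
  tech: TP=3, FN=0+2+0+0=2 → 3/5 = 0.6000
  business: TP=8, FN=1+0+0+0=1 → 8/9 = 0.8889
  health: TP=3, FN=1+2+0+1=4 → 3/7 = 0.4286
  arts: TP=2, FN=1+2+2+1=6 → 2/8 = 0.2500
Weighted-recall = Σ (supportᵢ/N)·recallᵢ with N=35: (6/35)·0.3333 + (5/35)·0.6000 + (9/35)·0.8889 + (7/35)·0.4286 + (8/35)·0.2500 = 0.514

0.514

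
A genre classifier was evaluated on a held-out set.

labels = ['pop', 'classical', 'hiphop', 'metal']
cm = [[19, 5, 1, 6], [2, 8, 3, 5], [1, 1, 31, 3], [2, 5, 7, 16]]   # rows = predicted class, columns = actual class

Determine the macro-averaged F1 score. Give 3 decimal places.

Per-class F1 score (2·TP/(2·TP+FP+FN)):
  pop: TP=19, FP=5+1+6=12, FN=2+1+2=5 → 38/55 = 0.6909
  classical: TP=8, FP=2+3+5=10, FN=5+1+5=11 → 16/37 = 0.4324
  hiphop: TP=31, FP=1+1+3=5, FN=1+3+7=11 → 62/78 = 0.7949
  metal: TP=16, FP=2+5+7=14, FN=6+5+3=14 → 32/60 = 0.5333
Macro-F1 score = mean = (0.6909 + 0.4324 + 0.7949 + 0.5333) / 4 = 0.613

0.613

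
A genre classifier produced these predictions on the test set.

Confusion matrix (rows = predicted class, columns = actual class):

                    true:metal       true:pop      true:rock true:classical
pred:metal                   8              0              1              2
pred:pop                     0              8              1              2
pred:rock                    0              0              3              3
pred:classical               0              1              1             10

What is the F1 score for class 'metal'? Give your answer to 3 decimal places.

0.842

One-vs-rest for 'metal': TP = diagonal; FP = other classes predicted 'metal'; FN = 'metal' predicted as other.
F1 score = 2·TP/(2·TP+FP+FN).
metal: TP=8, FP=0+1+2=3, FN=0+0+0=0 → 16/19 = 0.8421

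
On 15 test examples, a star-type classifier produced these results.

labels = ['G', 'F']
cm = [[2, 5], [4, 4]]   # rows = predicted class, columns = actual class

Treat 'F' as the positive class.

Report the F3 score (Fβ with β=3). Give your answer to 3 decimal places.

Fβ = (1+β²)·TP / ((1+β²)·TP + β²·FN + FP), with β²=9
= 10·4 / (10·4 + 9·5 + 4) = 0.449

0.449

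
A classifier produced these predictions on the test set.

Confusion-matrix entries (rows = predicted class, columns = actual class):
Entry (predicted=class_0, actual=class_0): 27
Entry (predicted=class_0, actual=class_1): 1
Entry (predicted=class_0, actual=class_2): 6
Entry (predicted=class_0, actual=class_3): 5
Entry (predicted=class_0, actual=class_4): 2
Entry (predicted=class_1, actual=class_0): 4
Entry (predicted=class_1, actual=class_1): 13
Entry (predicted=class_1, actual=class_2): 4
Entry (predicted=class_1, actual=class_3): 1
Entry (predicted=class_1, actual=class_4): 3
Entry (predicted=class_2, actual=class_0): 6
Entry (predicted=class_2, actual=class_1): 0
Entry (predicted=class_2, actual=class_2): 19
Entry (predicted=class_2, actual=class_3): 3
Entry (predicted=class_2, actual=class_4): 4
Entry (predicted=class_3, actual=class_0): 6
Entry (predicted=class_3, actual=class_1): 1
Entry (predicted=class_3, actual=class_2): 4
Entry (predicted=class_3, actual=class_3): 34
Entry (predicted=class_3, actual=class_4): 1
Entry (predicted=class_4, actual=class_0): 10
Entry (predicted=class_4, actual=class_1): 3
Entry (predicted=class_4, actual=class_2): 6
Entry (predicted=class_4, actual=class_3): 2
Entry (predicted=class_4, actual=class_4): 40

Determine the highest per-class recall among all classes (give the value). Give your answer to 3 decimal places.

0.800

Per-class recall (TP/(TP+FN)):
  class_0: TP=27, FN=4+6+6+10=26 → 27/53 = 0.5094
  class_1: TP=13, FN=1+0+1+3=5 → 13/18 = 0.7222
  class_2: TP=19, FN=6+4+4+6=20 → 19/39 = 0.4872
  class_3: TP=34, FN=5+1+3+2=11 → 34/45 = 0.7556
  class_4: TP=40, FN=2+3+4+1=10 → 40/50 = 0.8000
Highest is class 'class_4' with recall = 0.800.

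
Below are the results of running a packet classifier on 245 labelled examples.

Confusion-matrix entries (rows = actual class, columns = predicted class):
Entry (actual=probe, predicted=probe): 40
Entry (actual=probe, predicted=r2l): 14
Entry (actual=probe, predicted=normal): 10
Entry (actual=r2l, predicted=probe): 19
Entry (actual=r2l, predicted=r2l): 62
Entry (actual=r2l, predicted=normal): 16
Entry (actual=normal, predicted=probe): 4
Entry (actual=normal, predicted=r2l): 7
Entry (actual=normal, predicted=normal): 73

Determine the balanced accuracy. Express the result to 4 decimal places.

0.7111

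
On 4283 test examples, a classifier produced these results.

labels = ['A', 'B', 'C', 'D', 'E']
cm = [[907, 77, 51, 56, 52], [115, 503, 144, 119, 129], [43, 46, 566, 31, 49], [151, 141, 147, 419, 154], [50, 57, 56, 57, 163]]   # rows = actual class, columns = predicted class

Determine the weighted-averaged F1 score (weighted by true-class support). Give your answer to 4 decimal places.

0.5929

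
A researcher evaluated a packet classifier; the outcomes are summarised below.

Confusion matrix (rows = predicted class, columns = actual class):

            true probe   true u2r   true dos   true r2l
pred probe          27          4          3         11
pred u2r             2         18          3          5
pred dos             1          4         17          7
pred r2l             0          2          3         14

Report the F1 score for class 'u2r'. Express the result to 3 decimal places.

0.643

Take TP from the diagonal, FP from the rest of the 'u2r' prediction marginal, FN from the rest of the 'u2r' actual marginal.
F1 score = 2·TP/(2·TP+FP+FN).
u2r: TP=18, FP=2+3+5=10, FN=4+4+2=10 → 36/56 = 0.6429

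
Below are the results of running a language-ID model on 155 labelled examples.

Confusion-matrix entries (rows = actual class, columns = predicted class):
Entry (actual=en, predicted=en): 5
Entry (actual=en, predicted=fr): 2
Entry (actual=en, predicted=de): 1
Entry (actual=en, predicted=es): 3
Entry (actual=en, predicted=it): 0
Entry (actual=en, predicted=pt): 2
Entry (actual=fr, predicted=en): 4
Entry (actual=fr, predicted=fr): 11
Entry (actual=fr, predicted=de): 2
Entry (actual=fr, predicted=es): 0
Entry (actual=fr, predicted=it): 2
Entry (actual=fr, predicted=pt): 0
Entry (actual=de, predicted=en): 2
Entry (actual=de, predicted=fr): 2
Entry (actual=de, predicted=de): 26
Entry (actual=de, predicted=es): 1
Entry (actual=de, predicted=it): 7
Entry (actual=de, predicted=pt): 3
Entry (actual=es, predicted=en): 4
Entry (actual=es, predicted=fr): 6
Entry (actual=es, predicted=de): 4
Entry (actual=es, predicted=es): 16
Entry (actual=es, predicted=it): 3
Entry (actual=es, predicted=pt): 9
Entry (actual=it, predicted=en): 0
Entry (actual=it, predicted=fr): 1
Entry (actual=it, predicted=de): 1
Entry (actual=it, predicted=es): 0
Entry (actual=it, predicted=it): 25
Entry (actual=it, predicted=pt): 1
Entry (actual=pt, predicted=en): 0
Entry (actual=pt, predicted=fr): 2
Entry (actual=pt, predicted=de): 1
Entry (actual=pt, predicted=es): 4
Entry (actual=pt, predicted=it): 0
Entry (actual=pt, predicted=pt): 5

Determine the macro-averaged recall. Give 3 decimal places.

Per-class recall (TP/(TP+FN)):
  en: TP=5, FN=2+1+3+0+2=8 → 5/13 = 0.3846
  fr: TP=11, FN=4+2+0+2+0=8 → 11/19 = 0.5789
  de: TP=26, FN=2+2+1+7+3=15 → 26/41 = 0.6341
  es: TP=16, FN=4+6+4+3+9=26 → 16/42 = 0.3810
  it: TP=25, FN=0+1+1+0+1=3 → 25/28 = 0.8929
  pt: TP=5, FN=0+2+1+4+0=7 → 5/12 = 0.4167
Macro-recall = mean = (0.3846 + 0.5789 + 0.6341 + 0.3810 + 0.8929 + 0.4167) / 6 = 0.548

0.548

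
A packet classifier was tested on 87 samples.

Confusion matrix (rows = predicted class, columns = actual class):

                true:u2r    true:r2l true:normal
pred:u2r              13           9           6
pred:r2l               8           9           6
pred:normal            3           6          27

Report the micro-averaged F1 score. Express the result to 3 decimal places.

0.563

Micro-averaging pools counts across classes: ΣTP=49, ΣFP=38, ΣFN=38.
Micro-F1 score = 2·TP/(2·TP+FP+FN) on pooled counts = 0.563 (equals overall accuracy in single-label multiclass).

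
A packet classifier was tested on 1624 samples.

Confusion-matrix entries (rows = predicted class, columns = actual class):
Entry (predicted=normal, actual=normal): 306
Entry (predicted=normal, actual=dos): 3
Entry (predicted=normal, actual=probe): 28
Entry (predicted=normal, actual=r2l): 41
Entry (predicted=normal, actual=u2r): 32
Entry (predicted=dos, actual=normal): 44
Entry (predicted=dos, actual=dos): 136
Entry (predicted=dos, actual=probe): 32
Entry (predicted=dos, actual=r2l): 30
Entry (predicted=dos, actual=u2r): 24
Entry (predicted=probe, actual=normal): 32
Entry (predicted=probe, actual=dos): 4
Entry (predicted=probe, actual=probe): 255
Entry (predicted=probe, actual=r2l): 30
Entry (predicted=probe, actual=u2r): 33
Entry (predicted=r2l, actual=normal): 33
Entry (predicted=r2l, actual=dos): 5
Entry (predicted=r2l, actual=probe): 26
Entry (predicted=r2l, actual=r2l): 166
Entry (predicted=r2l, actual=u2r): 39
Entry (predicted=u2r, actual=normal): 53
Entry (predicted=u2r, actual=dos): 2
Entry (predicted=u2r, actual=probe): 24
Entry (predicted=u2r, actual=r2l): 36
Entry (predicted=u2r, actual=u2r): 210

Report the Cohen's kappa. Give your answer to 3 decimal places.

0.571

Observed agreement pₒ = trace/N = 1073/1624 = 0.6607
Expected agreement pₑ = Σ (rowᵢ·colᵢ)/N² = (468·410 + 150·266 + 365·354 + 303·269 + 338·325)/1624² = 0.2094
κ = (pₒ − pₑ)/(1 − pₑ) = (0.6607 − 0.2094)/(1 − 0.2094) = 0.571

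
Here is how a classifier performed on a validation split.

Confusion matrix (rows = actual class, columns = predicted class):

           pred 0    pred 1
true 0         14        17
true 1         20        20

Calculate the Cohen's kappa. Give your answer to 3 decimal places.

-0.048

Observed agreement pₒ = trace/N = 34/71 = 0.4789
Expected agreement pₑ = Σ (rowᵢ·colᵢ)/N² = (31·34 + 40·37)/71² = 0.5027
κ = (pₒ − pₑ)/(1 − pₑ) = (0.4789 − 0.5027)/(1 − 0.5027) = -0.048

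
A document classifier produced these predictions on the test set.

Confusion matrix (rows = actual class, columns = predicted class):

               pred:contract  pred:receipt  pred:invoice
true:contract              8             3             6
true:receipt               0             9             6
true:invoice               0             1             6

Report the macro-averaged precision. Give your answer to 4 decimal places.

Per-class precision (TP/(TP+FP)):
  contract: TP=8, FP=0+0=0 → 8/8 = 1.00000
  receipt: TP=9, FP=3+1=4 → 9/13 = 0.69231
  invoice: TP=6, FP=6+6=12 → 6/18 = 0.33333
Macro-precision = mean = (1.00000 + 0.69231 + 0.33333) / 3 = 0.6752

0.6752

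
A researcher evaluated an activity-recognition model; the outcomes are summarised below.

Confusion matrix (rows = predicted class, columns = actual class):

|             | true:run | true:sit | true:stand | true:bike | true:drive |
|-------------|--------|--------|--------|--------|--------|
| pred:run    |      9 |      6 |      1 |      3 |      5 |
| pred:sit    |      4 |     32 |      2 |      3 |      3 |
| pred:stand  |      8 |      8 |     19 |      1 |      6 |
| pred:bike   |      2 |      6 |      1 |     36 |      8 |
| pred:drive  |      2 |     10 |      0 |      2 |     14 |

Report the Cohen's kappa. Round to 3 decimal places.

Observed agreement pₒ = trace/N = 110/191 = 0.5759
Expected agreement pₑ = Σ (rowᵢ·colᵢ)/N² = (25·24 + 62·44 + 23·42 + 45·53 + 36·28)/191² = 0.2107
κ = (pₒ − pₑ)/(1 − pₑ) = (0.5759 − 0.2107)/(1 − 0.2107) = 0.463

0.463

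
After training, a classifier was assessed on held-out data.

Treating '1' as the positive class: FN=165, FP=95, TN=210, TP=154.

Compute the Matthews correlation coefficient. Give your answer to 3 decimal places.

MCC = (TP·TN − FP·FN) / √((TP+FP)(TP+FN)(TN+FP)(TN+FN))
Numerator = 154·210 − 95·165 = 16665
Denominator = √(249·319·305·375) = √9084920625 = 95314.8500
MCC = 16665 / 95314.8500 = 0.175

0.175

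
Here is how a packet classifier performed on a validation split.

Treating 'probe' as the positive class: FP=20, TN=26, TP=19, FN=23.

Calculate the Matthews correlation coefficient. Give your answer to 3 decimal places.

0.018

MCC = (TP·TN − FP·FN) / √((TP+FP)(TP+FN)(TN+FP)(TN+FN))
Numerator = 19·26 − 20·23 = 34
Denominator = √(39·42·46·49) = √3692052 = 1921.4713
MCC = 34 / 1921.4713 = 0.018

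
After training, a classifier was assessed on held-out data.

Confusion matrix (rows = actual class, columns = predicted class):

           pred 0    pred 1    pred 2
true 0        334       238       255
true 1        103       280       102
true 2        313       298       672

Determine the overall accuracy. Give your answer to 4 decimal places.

0.4956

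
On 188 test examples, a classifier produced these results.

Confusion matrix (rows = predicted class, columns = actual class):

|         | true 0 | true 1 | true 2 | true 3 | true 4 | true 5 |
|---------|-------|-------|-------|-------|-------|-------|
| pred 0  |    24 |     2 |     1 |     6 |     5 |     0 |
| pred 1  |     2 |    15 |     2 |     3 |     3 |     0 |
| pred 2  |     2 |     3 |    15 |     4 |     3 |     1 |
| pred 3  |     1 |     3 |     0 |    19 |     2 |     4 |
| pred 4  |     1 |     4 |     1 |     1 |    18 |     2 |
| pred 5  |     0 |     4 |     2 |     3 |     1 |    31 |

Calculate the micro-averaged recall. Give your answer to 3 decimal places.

0.649

Micro-averaging pools counts across classes: ΣTP=122, ΣFP=66, ΣFN=66.
Micro-recall = TP/(TP+FN) on pooled counts = 0.649 (equals overall accuracy in single-label multiclass).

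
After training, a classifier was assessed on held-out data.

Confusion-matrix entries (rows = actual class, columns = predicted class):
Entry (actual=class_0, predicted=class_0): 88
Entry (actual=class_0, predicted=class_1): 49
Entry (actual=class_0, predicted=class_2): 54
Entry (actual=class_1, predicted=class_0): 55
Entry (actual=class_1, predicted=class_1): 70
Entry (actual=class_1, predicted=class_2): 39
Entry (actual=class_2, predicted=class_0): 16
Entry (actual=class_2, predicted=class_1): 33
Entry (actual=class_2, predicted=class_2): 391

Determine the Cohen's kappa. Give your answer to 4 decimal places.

0.4624

Observed agreement pₒ = trace/N = 549/795 = 0.69057
Expected agreement pₑ = Σ (rowᵢ·colᵢ)/N² = (191·159 + 164·152 + 440·484)/795² = 0.42444
κ = (pₒ − pₑ)/(1 − pₑ) = (0.69057 − 0.42444)/(1 − 0.42444) = 0.4624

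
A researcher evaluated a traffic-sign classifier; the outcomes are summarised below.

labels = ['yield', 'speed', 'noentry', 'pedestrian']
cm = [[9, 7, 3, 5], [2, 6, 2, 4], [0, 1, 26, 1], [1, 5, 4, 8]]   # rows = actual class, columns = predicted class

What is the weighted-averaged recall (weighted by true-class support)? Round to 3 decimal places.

0.583

Per-class recall (TP/(TP+FN)):
  yield: TP=9, FN=7+3+5=15 → 9/24 = 0.3750
  speed: TP=6, FN=2+2+4=8 → 6/14 = 0.4286
  noentry: TP=26, FN=0+1+1=2 → 26/28 = 0.9286
  pedestrian: TP=8, FN=1+5+4=10 → 8/18 = 0.4444
Weighted-recall = Σ (supportᵢ/N)·recallᵢ with N=84: (24/84)·0.3750 + (14/84)·0.4286 + (28/84)·0.9286 + (18/84)·0.4444 = 0.583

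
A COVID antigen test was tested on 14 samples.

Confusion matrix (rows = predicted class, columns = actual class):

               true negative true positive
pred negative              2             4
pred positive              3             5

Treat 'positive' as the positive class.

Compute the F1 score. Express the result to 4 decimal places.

0.5882

Precision = TP/(TP+FP) = 5/8 = 0.6250
Recall = TP/(TP+FN) = 5/9 = 0.5556
F1 = 2·TP/(2·TP+FP+FN) = 10/17 = 0.5882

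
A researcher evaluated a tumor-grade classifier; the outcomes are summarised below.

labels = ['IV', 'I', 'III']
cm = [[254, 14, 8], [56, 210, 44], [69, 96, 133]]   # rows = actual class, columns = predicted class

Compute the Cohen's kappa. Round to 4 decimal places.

Observed agreement pₒ = trace/N = 597/884 = 0.67534
Expected agreement pₑ = Σ (rowᵢ·colᵢ)/N² = (276·379 + 310·320 + 298·185)/884² = 0.33135
κ = (pₒ − pₑ)/(1 − pₑ) = (0.67534 − 0.33135)/(1 − 0.33135) = 0.5145

0.5145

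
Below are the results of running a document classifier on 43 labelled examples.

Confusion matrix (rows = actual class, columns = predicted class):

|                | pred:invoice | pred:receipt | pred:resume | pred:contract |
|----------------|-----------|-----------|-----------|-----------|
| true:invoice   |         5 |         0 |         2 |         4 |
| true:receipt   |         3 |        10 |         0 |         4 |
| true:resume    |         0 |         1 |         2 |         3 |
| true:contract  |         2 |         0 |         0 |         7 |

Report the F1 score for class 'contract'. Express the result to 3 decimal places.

Take TP from the diagonal, FP from the rest of the 'contract' prediction marginal, FN from the rest of the 'contract' actual marginal.
F1 score = 2·TP/(2·TP+FP+FN).
contract: TP=7, FP=4+4+3=11, FN=2+0+0=2 → 14/27 = 0.5185

0.519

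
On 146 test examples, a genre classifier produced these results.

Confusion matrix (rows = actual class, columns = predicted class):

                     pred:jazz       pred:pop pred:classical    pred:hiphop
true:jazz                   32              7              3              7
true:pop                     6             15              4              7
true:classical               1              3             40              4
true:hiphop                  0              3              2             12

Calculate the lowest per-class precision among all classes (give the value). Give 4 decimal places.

0.4000

Per-class precision (TP/(TP+FP)):
  jazz: TP=32, FP=6+1+0=7 → 32/39 = 0.82051
  pop: TP=15, FP=7+3+3=13 → 15/28 = 0.53571
  classical: TP=40, FP=3+4+2=9 → 40/49 = 0.81633
  hiphop: TP=12, FP=7+7+4=18 → 12/30 = 0.40000
Lowest is class 'hiphop' with precision = 0.4000.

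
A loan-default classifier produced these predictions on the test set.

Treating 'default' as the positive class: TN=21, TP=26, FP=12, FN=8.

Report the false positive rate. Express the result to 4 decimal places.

FPR = FP/(FP+TN) = 12/(12+21) = 0.3636

0.3636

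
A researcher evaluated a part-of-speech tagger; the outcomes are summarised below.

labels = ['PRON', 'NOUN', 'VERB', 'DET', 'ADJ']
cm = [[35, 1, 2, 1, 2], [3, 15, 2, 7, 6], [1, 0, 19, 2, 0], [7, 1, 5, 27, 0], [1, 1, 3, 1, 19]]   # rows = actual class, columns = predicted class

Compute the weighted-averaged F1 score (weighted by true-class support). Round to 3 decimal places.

0.707

Per-class F1 score (2·TP/(2·TP+FP+FN)):
  PRON: TP=35, FP=3+1+7+1=12, FN=1+2+1+2=6 → 70/88 = 0.7955
  NOUN: TP=15, FP=1+0+1+1=3, FN=3+2+7+6=18 → 30/51 = 0.5882
  VERB: TP=19, FP=2+2+5+3=12, FN=1+0+2+0=3 → 38/53 = 0.7170
  DET: TP=27, FP=1+7+2+1=11, FN=7+1+5+0=13 → 54/78 = 0.6923
  ADJ: TP=19, FP=2+6+0+0=8, FN=1+1+3+1=6 → 38/52 = 0.7308
Weighted-F1 score = Σ (supportᵢ/N)·F1 scoreᵢ with N=161: (41/161)·0.7955 + (33/161)·0.5882 + (22/161)·0.7170 + (40/161)·0.6923 + (25/161)·0.7308 = 0.707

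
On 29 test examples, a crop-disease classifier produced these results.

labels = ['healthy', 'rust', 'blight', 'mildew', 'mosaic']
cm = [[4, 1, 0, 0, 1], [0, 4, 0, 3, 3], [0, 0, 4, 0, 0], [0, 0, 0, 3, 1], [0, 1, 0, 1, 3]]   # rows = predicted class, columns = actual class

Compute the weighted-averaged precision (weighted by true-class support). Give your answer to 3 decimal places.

Per-class precision (TP/(TP+FP)):
  healthy: TP=4, FP=1+0+0+1=2 → 4/6 = 0.6667
  rust: TP=4, FP=0+0+3+3=6 → 4/10 = 0.4000
  blight: TP=4, FP=0+0+0+0=0 → 4/4 = 1.0000
  mildew: TP=3, FP=0+0+0+1=1 → 3/4 = 0.7500
  mosaic: TP=3, FP=0+1+0+1=2 → 3/5 = 0.6000
Weighted-precision = Σ (supportᵢ/N)·precisionᵢ with N=29: (4/29)·0.6667 + (6/29)·0.4000 + (4/29)·1.0000 + (7/29)·0.7500 + (8/29)·0.6000 = 0.659

0.659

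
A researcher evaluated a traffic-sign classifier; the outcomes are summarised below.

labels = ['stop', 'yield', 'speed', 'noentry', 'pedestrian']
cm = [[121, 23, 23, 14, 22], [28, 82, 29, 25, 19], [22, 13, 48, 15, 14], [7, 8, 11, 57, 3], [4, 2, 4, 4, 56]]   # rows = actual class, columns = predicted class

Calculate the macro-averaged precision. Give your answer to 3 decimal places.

0.542

Per-class precision (TP/(TP+FP)):
  stop: TP=121, FP=28+22+7+4=61 → 121/182 = 0.6648
  yield: TP=82, FP=23+13+8+2=46 → 82/128 = 0.6406
  speed: TP=48, FP=23+29+11+4=67 → 48/115 = 0.4174
  noentry: TP=57, FP=14+25+15+4=58 → 57/115 = 0.4957
  pedestrian: TP=56, FP=22+19+14+3=58 → 56/114 = 0.4912
Macro-precision = mean = (0.6648 + 0.6406 + 0.4174 + 0.4957 + 0.4912) / 5 = 0.542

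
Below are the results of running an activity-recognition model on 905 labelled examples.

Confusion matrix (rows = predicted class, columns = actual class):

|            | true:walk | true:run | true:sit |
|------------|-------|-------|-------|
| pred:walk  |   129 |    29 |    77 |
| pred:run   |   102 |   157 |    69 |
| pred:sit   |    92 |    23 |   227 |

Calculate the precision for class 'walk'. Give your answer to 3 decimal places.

Take TP from the diagonal, FP from the rest of the 'walk' prediction marginal, FN from the rest of the 'walk' actual marginal.
precision = TP/(TP+FP).
walk: TP=129, FP=29+77=106 → 129/235 = 0.5489

0.549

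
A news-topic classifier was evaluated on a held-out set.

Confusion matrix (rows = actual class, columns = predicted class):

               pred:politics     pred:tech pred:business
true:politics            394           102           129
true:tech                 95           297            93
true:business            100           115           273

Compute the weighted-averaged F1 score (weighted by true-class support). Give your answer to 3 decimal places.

0.604

Per-class F1 score (2·TP/(2·TP+FP+FN)):
  politics: TP=394, FP=95+100=195, FN=102+129=231 → 788/1214 = 0.6491
  tech: TP=297, FP=102+115=217, FN=95+93=188 → 594/999 = 0.5946
  business: TP=273, FP=129+93=222, FN=100+115=215 → 546/983 = 0.5554
Weighted-F1 score = Σ (supportᵢ/N)·F1 scoreᵢ with N=1598: (625/1598)·0.6491 + (485/1598)·0.5946 + (488/1598)·0.5554 = 0.604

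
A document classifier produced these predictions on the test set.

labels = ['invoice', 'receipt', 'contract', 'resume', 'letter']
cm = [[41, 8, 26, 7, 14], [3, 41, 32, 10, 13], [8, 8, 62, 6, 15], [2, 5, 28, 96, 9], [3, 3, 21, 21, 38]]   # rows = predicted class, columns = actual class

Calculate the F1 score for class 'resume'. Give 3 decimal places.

Treat 'resume' as positive and all other classes as negative.
F1 score = 2·TP/(2·TP+FP+FN).
resume: TP=96, FP=2+5+28+9=44, FN=7+10+6+21=44 → 192/280 = 0.6857

0.686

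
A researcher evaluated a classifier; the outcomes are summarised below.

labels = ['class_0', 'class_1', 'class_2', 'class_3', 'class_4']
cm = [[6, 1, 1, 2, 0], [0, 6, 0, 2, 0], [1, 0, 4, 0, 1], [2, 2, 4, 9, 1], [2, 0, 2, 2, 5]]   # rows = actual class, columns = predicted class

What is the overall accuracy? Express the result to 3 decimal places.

Accuracy = trace / total = (6+6+4+9+5=30) / 53 = 30/53 = 0.566

0.566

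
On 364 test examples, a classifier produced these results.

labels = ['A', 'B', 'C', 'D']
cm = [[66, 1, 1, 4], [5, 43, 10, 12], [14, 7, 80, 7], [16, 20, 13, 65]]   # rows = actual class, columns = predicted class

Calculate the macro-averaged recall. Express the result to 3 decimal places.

0.710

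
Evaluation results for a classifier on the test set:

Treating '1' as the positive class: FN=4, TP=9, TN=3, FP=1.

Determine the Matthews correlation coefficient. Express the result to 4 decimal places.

0.3812

MCC = (TP·TN − FP·FN) / √((TP+FP)(TP+FN)(TN+FP)(TN+FN))
Numerator = 9·3 − 1·4 = 23
Denominator = √(10·13·4·7) = √3640 = 60.3324
MCC = 23 / 60.3324 = 0.3812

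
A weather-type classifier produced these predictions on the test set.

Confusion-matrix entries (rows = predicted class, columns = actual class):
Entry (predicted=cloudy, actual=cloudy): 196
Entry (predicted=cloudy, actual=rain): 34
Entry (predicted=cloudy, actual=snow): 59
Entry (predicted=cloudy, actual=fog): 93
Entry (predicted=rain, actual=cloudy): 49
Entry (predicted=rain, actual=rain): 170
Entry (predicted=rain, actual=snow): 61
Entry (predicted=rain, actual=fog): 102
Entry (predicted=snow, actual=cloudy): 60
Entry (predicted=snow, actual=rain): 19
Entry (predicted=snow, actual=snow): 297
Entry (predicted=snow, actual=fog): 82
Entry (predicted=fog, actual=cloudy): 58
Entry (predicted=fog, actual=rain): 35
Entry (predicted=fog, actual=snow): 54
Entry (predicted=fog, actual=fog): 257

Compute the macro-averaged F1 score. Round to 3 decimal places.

Per-class F1 score (2·TP/(2·TP+FP+FN)):
  cloudy: TP=196, FP=34+59+93=186, FN=49+60+58=167 → 392/745 = 0.5262
  rain: TP=170, FP=49+61+102=212, FN=34+19+35=88 → 340/640 = 0.5313
  snow: TP=297, FP=60+19+82=161, FN=59+61+54=174 → 594/929 = 0.6394
  fog: TP=257, FP=58+35+54=147, FN=93+102+82=277 → 514/938 = 0.5480
Macro-F1 score = mean = (0.5262 + 0.5313 + 0.6394 + 0.5480) / 4 = 0.561

0.561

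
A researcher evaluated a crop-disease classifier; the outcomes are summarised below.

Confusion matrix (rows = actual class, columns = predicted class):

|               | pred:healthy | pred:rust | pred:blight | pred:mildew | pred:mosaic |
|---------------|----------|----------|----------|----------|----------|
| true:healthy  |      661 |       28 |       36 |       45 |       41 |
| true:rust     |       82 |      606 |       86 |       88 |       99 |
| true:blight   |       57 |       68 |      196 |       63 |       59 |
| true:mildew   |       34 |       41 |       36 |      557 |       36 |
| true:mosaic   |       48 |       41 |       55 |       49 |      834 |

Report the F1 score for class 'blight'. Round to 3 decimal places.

0.460

Treat 'blight' as positive and all other classes as negative.
F1 score = 2·TP/(2·TP+FP+FN).
blight: TP=196, FP=36+86+36+55=213, FN=57+68+63+59=247 → 392/852 = 0.4601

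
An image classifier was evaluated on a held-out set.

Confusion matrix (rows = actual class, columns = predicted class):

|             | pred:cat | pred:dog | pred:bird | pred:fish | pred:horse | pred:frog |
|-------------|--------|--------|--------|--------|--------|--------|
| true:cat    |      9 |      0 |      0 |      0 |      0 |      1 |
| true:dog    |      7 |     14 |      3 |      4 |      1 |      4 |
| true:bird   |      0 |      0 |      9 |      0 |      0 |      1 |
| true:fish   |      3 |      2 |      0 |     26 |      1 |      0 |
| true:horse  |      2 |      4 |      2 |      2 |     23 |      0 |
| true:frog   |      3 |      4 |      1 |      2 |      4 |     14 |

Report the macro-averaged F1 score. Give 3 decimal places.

Per-class F1 score (2·TP/(2·TP+FP+FN)):
  cat: TP=9, FP=7+0+3+2+3=15, FN=0+0+0+0+1=1 → 18/34 = 0.5294
  dog: TP=14, FP=0+0+2+4+4=10, FN=7+3+4+1+4=19 → 28/57 = 0.4912
  bird: TP=9, FP=0+3+0+2+1=6, FN=0+0+0+0+1=1 → 18/25 = 0.7200
  fish: TP=26, FP=0+4+0+2+2=8, FN=3+2+0+1+0=6 → 52/66 = 0.7879
  horse: TP=23, FP=0+1+0+1+4=6, FN=2+4+2+2+0=10 → 46/62 = 0.7419
  frog: TP=14, FP=1+4+1+0+0=6, FN=3+4+1+2+4=14 → 28/48 = 0.5833
Macro-F1 score = mean = (0.5294 + 0.4912 + 0.7200 + 0.7879 + 0.7419 + 0.5833) / 6 = 0.642

0.642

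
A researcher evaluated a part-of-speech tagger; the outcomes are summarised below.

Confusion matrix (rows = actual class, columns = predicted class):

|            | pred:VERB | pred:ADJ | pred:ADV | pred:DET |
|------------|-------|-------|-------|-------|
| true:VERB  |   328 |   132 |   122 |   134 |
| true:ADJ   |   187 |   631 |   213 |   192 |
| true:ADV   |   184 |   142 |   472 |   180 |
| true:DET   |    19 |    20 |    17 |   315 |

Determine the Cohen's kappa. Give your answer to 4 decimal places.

0.3706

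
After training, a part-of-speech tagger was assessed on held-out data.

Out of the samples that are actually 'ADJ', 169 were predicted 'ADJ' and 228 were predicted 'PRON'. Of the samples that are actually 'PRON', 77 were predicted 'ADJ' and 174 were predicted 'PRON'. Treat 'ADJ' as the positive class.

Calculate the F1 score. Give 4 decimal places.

0.5257

Precision = TP/(TP+FP) = 169/246 = 0.6870
Recall = TP/(TP+FN) = 169/397 = 0.4257
F1 = 2·TP/(2·TP+FP+FN) = 338/643 = 0.5257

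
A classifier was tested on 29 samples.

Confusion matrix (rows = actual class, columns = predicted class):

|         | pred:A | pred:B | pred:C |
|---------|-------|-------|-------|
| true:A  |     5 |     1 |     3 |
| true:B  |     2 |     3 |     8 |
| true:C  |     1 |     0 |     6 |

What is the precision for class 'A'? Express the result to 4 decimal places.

precision = TP/(TP+FP).
A: TP=5, FP=2+1=3 → 5/8 = 0.62500

0.6250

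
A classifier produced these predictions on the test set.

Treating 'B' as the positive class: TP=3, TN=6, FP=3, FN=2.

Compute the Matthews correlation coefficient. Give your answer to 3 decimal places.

0.258

MCC = (TP·TN − FP·FN) / √((TP+FP)(TP+FN)(TN+FP)(TN+FN))
Numerator = 3·6 − 3·2 = 12
Denominator = √(6·5·9·8) = √2160 = 46.4758
MCC = 12 / 46.4758 = 0.258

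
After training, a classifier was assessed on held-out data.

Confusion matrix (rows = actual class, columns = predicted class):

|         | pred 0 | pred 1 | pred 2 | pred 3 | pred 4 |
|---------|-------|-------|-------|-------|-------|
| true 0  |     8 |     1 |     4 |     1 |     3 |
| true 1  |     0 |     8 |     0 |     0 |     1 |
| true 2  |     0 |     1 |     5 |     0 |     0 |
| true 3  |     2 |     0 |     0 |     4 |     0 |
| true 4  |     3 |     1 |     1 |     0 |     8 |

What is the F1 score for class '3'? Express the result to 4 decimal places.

0.7273

Take TP from the diagonal, FP from the rest of the '3' prediction marginal, FN from the rest of the '3' actual marginal.
F1 score = 2·TP/(2·TP+FP+FN).
3: TP=4, FP=1+0+0+0=1, FN=2+0+0+0=2 → 8/11 = 0.72727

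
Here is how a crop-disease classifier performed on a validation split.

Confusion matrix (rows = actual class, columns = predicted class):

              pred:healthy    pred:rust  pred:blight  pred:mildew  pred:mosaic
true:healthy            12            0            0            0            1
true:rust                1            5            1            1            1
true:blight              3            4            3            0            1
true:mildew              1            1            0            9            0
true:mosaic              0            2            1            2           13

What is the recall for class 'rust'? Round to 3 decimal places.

0.556

Treat 'rust' as positive and all other classes as negative.
recall = TP/(TP+FN).
rust: TP=5, FN=1+1+1+1=4 → 5/9 = 0.5556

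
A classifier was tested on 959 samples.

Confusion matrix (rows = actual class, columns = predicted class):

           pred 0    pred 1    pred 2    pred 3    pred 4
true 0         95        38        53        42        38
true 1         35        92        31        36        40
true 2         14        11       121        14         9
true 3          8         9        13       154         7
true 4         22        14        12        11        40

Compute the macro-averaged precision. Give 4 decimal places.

Per-class precision (TP/(TP+FP)):
  0: TP=95, FP=35+14+8+22=79 → 95/174 = 0.54598
  1: TP=92, FP=38+11+9+14=72 → 92/164 = 0.56098
  2: TP=121, FP=53+31+13+12=109 → 121/230 = 0.52609
  3: TP=154, FP=42+36+14+11=103 → 154/257 = 0.59922
  4: TP=40, FP=38+40+9+7=94 → 40/134 = 0.29851
Macro-precision = mean = (0.54598 + 0.56098 + 0.52609 + 0.59922 + 0.29851) / 5 = 0.5062

0.5062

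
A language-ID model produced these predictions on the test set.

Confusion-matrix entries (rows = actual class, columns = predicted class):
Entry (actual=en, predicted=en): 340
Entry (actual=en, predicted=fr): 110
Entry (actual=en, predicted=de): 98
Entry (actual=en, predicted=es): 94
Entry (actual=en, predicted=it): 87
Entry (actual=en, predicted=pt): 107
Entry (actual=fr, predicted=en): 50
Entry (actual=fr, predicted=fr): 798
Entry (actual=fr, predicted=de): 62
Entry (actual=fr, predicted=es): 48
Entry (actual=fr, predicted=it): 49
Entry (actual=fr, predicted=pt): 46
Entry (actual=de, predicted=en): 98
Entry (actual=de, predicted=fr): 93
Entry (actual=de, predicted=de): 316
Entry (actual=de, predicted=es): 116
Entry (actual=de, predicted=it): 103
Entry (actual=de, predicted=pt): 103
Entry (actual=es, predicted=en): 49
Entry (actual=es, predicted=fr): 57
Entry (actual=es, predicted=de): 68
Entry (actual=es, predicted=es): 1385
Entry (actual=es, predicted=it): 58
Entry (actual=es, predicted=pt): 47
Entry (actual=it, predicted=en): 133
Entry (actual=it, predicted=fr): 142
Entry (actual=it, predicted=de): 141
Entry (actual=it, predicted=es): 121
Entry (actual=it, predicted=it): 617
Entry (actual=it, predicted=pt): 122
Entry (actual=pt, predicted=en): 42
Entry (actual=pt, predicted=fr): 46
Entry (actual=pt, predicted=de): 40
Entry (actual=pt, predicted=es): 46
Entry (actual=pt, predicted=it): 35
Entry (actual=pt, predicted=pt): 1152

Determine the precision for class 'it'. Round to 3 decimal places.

0.650

Take TP from the diagonal, FP from the rest of the 'it' prediction marginal, FN from the rest of the 'it' actual marginal.
precision = TP/(TP+FP).
it: TP=617, FP=87+49+103+58+35=332 → 617/949 = 0.6502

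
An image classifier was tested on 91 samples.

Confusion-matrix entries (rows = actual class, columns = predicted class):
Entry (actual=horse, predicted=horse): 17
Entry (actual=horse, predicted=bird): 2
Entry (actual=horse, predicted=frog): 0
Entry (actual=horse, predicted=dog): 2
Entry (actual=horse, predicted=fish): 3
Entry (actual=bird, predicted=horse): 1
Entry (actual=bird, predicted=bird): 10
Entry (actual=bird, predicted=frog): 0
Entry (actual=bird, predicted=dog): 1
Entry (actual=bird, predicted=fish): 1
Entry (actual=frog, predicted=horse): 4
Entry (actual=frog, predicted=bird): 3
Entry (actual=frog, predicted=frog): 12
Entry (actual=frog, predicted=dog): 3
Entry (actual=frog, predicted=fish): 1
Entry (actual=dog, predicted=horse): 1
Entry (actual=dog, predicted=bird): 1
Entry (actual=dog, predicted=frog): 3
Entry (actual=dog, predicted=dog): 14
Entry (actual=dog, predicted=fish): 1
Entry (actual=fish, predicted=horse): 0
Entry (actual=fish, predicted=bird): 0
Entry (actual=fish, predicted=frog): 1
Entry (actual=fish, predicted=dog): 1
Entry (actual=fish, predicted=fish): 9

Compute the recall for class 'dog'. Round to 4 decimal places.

One-vs-rest for 'dog': TP = diagonal; FP = other classes predicted 'dog'; FN = 'dog' predicted as other.
recall = TP/(TP+FN).
dog: TP=14, FN=1+1+3+1=6 → 14/20 = 0.70000

0.7000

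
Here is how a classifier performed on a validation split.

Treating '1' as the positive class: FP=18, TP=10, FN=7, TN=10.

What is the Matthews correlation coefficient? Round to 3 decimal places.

MCC = (TP·TN − FP·FN) / √((TP+FP)(TP+FN)(TN+FP)(TN+FN))
Numerator = 10·10 − 18·7 = -26
Denominator = √(28·17·28·17) = √226576 = 476.0000
MCC = -26 / 476.0000 = -0.055

-0.055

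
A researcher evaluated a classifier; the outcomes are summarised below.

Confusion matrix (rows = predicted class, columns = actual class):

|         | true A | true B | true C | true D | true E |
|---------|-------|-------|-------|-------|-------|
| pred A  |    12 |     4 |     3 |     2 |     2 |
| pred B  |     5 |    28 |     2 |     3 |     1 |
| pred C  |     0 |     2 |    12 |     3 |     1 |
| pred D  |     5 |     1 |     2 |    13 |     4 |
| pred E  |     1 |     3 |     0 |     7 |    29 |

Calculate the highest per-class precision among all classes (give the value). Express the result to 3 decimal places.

0.725

Per-class precision (TP/(TP+FP)):
  A: TP=12, FP=4+3+2+2=11 → 12/23 = 0.5217
  B: TP=28, FP=5+2+3+1=11 → 28/39 = 0.7179
  C: TP=12, FP=0+2+3+1=6 → 12/18 = 0.6667
  D: TP=13, FP=5+1+2+4=12 → 13/25 = 0.5200
  E: TP=29, FP=1+3+0+7=11 → 29/40 = 0.7250
Highest is class 'E' with precision = 0.725.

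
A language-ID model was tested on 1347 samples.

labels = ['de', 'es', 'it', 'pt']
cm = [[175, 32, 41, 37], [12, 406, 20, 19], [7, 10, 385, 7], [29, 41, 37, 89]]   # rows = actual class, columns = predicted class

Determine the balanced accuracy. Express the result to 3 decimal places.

0.724

Balanced accuracy = mean of per-class recall.
  de: recall = 175/285 = 0.6140
  es: recall = 406/457 = 0.8884
  it: recall = 385/409 = 0.9413
  pt: recall = 89/196 = 0.4541
Mean = (0.6140 + 0.8884 + 0.9413 + 0.4541) / 4 = 0.724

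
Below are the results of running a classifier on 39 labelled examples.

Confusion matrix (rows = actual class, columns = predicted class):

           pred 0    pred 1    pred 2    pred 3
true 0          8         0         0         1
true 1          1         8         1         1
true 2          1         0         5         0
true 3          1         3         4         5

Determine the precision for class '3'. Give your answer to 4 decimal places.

0.7143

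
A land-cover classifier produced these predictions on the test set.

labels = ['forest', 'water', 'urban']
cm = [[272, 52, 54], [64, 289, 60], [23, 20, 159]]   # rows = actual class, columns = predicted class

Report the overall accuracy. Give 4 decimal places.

0.7251

Accuracy = trace / total = (272+289+159=720) / 993 = 720/993 = 0.7251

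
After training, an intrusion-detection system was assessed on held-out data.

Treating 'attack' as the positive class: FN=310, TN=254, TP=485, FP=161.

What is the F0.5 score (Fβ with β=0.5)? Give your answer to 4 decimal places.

Fβ = (1+β²)·TP / ((1+β²)·TP + β²·FN + FP), with β²=1/4
= 1.25·485 / (1.25·485 + 0.25·310 + 161) = 0.7177

0.7177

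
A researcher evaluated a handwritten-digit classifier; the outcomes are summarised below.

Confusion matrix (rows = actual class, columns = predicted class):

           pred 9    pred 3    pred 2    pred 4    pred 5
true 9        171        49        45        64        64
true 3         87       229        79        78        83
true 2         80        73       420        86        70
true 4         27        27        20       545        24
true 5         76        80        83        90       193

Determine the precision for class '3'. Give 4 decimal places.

One-vs-rest for '3': TP = diagonal; FP = other classes predicted '3'; FN = '3' predicted as other.
precision = TP/(TP+FP).
3: TP=229, FP=49+73+27+80=229 → 229/458 = 0.50000

0.5000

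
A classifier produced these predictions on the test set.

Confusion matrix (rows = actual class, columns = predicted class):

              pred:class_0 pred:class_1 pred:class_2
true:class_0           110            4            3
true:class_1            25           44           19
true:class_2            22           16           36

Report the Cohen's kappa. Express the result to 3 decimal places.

0.499

Observed agreement pₒ = trace/N = 190/279 = 0.6810
Expected agreement pₑ = Σ (rowᵢ·colᵢ)/N² = (117·157 + 88·64 + 74·58)/279² = 0.3635
κ = (pₒ − pₑ)/(1 − pₑ) = (0.6810 − 0.3635)/(1 − 0.3635) = 0.499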